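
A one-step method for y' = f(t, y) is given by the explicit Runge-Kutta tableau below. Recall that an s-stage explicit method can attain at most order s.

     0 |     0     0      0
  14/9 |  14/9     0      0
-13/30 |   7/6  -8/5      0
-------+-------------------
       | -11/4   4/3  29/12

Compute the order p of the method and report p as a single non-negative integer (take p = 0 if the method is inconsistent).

1

b = (-11/4, 4/3, 29/12)
c = (0, 14/9, -13/30)
Ac = (0, 0, -112/45)
Σ b_i: (-11/4)·1 + 4/3·1 + 29/12·1 = 1 ✓
b·c: 4/3·14/9 + 29/12·(-13/30) = 1109/1080 ≠ 1/2 ⇒ order 1.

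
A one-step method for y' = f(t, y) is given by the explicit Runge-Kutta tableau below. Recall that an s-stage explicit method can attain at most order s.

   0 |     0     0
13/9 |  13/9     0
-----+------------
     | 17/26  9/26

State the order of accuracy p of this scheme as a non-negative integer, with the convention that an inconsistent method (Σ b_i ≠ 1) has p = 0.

b = (17/26, 9/26)
c = (0, 13/9)
Σ b_i: 17/26·1 + 9/26·1 = 1 ✓
b·c: 9/26·13/9 = 1/2 ✓; 2 stages ⇒ order 2.

2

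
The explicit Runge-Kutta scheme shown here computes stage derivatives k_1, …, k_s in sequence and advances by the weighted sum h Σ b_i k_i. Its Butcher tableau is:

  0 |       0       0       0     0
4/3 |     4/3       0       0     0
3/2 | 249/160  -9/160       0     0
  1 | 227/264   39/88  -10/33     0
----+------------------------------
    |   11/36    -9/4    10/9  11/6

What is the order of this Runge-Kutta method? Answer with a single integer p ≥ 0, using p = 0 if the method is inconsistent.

4

b = (11/36, -9/4, 10/9, 11/6)
c = (0, 4/3, 3/2, 1)
Ac = (0, 0, -3/40, 3/22)
Σ b_i: 11/36·1 + (-9/4)·1 + 10/9·1 + 11/6·1 = 1 ✓
b·c: (-9/4)·4/3 + 10/9·3/2 + 11/6·1 = 1/2 ✓
b·c²: (-9/4)·16/9 + 10/9·9/4 + 11/6·1 = 1/3 ✓
b·Ac: 10/9·(-3/40) + 11/6·3/22 = 1/6 ✓
b·c³: (-9/4)·64/27 + 10/9·27/8 + 11/6·1 = 1/4 ✓
b·(c∘Ac): 10/9·(-9/80) + 11/6·3/22 = 1/8 ✓
b·Ac²: 10/9·(-1/10) + 11/6·7/66 = 1/12 ✓
b·A²c: 11/6·1/44 = 1/24 ✓; 4 stages ⇒ order 4.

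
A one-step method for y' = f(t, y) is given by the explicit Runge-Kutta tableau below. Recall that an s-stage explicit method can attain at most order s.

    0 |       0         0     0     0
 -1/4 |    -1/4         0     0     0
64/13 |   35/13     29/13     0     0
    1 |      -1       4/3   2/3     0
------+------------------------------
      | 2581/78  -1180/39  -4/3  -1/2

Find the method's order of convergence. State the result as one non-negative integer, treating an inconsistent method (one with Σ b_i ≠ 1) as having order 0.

b = (2581/78, -1180/39, -4/3, -1/2)
c = (0, -1/4, 64/13, 1)
Ac = (0, 0, -29/52, 115/39)
Σ b_i: 2581/78·1 + (-1180/39)·1 + (-4/3)·1 + (-1/2)·1 = 1 ✓
b·c: (-1180/39)·(-1/4) + (-4/3)·64/13 + (-1/2)·1 = 1/2 ✓
b·c²: (-1180/39)·1/16 + (-4/3)·4096/169 + (-1/2)·1 = -70385/2028 ≠ 1/3 ⇒ order 2.
b·Ac: (-4/3)·(-29/52) + (-1/2)·115/39 = -19/26 ≠ 1/6

2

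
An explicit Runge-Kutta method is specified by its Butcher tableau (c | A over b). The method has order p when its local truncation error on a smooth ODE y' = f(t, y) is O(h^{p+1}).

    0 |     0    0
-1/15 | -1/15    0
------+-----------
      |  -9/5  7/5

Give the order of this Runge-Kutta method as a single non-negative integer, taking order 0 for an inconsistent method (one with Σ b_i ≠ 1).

0

b = (-9/5, 7/5)
c = (0, -1/15)
Σ b_i: (-9/5)·1 + 7/5·1 = -2/5 ≠ 1 ⇒ order 0.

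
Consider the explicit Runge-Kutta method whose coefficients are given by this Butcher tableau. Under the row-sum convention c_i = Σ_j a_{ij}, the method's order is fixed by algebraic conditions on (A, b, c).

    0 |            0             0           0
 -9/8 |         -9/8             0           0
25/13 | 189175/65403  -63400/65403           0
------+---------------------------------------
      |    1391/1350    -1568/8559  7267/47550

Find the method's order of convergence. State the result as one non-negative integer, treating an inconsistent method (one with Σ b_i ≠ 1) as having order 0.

b = (1391/1350, -1568/8559, 7267/47550)
c = (0, -9/8, 25/13)
Ac = (0, 0, 7925/7267)
Σ b_i: 1391/1350·1 + (-1568/8559)·1 + 7267/47550·1 = 1 ✓
b·c: (-1568/8559)·(-9/8) + 7267/47550·25/13 = 1/2 ✓
b·c²: (-1568/8559)·81/64 + 7267/47550·625/169 = 1/3 ✓
b·Ac: 7267/47550·7925/7267 = 1/6 ✓; 3 stages ⇒ order 3.

3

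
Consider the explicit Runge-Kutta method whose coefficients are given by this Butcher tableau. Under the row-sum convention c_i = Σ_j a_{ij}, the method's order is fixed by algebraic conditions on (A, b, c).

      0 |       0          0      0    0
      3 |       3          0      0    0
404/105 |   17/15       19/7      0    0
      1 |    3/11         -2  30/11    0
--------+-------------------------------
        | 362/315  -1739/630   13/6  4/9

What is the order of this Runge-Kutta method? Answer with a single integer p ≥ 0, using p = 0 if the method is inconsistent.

2

b = (362/315, -1739/630, 13/6, 4/9)
c = (0, 3, 404/105, 1)
Ac = (0, 0, 57/7, 346/77)
Σ b_i: 362/315·1 + (-1739/630)·1 + 13/6·1 + 4/9·1 = 1 ✓
b·c: (-1739/630)·3 + 13/6·404/105 + 4/9·1 = 1/2 ✓
b·c²: (-1739/630)·9 + 13/6·163216/11025 + 4/9·1 = 507853/66150 ≠ 1/3 ⇒ order 2.
b·Ac: 13/6·57/7 + 4/9·346/77 = 27221/1386 ≠ 1/6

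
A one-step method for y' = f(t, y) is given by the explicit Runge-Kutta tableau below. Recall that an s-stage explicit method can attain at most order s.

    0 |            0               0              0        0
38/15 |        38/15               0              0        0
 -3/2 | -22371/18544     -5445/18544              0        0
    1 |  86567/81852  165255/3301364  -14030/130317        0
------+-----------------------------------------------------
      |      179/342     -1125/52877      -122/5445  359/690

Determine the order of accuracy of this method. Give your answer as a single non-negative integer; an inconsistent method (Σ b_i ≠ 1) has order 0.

4

b = (179/342, -1125/52877, -122/5445, 359/690)
c = (0, 38/15, -3/2, 1)
Ac = (0, 0, -363/488, 207/718)
Σ b_i: 179/342·1 + (-1125/52877)·1 + (-122/5445)·1 + 359/690·1 = 1 ✓
b·c: (-1125/52877)·38/15 + (-122/5445)·(-3/2) + 359/690·1 = 1/2 ✓
b·c²: (-1125/52877)·1444/225 + (-122/5445)·9/4 + 359/690·1 = 1/3 ✓
b·Ac: (-122/5445)·(-363/488) + 359/690·207/718 = 1/6 ✓
b·c³: (-1125/52877)·54872/3375 + (-122/5445)·(-27/8) + 359/690·1 = 1/4 ✓
b·(c∘Ac): (-122/5445)·1089/976 + 359/690·207/718 = 1/8 ✓
b·Ac²: (-122/5445)·(-2299/1220) + 359/690·851/10770 = 1/12 ✓
b·A²c: 359/690·115/1436 = 1/24 ✓; 4 stages ⇒ order 4.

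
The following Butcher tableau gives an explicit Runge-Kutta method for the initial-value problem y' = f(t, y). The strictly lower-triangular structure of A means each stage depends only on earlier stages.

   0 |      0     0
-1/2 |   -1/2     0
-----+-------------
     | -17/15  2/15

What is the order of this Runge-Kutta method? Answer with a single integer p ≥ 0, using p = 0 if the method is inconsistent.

b = (-17/15, 2/15)
c = (0, -1/2)
Σ b_i: (-17/15)·1 + 2/15·1 = -1 ≠ 1 ⇒ order 0.

0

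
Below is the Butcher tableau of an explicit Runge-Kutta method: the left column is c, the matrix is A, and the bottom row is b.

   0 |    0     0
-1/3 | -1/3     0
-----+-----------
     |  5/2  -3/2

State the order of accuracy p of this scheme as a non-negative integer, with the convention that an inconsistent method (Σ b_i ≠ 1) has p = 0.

b = (5/2, -3/2)
c = (0, -1/3)
Σ b_i: 5/2·1 + (-3/2)·1 = 1 ✓
b·c: (-3/2)·(-1/3) = 1/2 ✓; 2 stages ⇒ order 2.

2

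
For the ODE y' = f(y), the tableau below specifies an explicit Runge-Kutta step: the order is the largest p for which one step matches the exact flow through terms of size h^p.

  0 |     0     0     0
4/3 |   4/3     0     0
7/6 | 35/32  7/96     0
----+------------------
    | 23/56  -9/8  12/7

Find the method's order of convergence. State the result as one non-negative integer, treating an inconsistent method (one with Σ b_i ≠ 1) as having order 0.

3

b = (23/56, -9/8, 12/7)
c = (0, 4/3, 7/6)
Ac = (0, 0, 7/72)
Σ b_i: 23/56·1 + (-9/8)·1 + 12/7·1 = 1 ✓
b·c: (-9/8)·4/3 + 12/7·7/6 = 1/2 ✓
b·c²: (-9/8)·16/9 + 12/7·49/36 = 1/3 ✓
b·Ac: 12/7·7/72 = 1/6 ✓; 3 stages ⇒ order 3.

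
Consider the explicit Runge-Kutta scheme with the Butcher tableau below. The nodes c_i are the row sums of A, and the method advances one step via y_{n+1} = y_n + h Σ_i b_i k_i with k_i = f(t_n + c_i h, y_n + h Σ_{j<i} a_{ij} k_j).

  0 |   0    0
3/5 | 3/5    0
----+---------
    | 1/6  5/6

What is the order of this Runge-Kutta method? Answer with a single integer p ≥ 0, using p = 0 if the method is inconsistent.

b = (1/6, 5/6)
c = (0, 3/5)
Σ b_i: 1/6·1 + 5/6·1 = 1 ✓
b·c: 5/6·3/5 = 1/2 ✓; 2 stages ⇒ order 2.

2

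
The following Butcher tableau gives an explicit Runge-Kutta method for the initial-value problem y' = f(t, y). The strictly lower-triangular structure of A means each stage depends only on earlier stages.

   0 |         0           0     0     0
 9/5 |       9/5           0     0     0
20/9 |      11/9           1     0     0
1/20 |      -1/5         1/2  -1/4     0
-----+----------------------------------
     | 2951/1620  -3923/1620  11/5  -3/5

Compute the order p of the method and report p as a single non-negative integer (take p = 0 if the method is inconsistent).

b = (2951/1620, -3923/1620, 11/5, -3/5)
c = (0, 9/5, 20/9, 1/20)
Ac = (0, 0, 9/5, 31/90)
Σ b_i: 2951/1620·1 + (-3923/1620)·1 + 11/5·1 + (-3/5)·1 = 1 ✓
b·c: (-3923/1620)·9/5 + 11/5·20/9 + (-3/5)·1/20 = 1/2 ✓
b·c²: (-3923/1620)·81/25 + 11/5·400/81 + (-3/5)·1/400 = 97741/32400 ≠ 1/3 ⇒ order 2.
b·Ac: 11/5·9/5 + (-3/5)·31/90 = 563/150 ≠ 1/6

2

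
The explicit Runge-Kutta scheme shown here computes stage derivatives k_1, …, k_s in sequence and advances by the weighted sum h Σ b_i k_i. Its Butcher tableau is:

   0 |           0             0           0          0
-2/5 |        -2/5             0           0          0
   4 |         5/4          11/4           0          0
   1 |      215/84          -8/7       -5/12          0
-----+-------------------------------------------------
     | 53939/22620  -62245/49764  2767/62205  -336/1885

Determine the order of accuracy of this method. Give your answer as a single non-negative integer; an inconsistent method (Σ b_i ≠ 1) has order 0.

3

b = (53939/22620, -62245/49764, 2767/62205, -336/1885)
c = (0, -2/5, 4, 1)
Ac = (0, 0, -11/10, -127/105)
Σ b_i: 53939/22620·1 + (-62245/49764)·1 + 2767/62205·1 + (-336/1885)·1 = 1 ✓
b·c: (-62245/49764)·(-2/5) + 2767/62205·4 + (-336/1885)·1 = 1/2 ✓
b·c²: (-62245/49764)·4/25 + 2767/62205·16 + (-336/1885)·1 = 1/3 ✓
b·Ac: 2767/62205·(-11/10) + (-336/1885)·(-127/105) = 1/6 ✓
b·c³: (-62245/49764)·(-8/125) + 2767/62205·64 + (-336/1885)·1 = 25906/9425 ≠ 1/4 ⇒ order 3.
b·(c∘Ac): 2767/62205·(-22/5) + (-336/1885)·(-127/105) = 562/28275 ≠ 1/8
b·Ac²: 2767/62205·11/25 + (-336/1885)·(-3596/525) = 1403/1131 ≠ 1/12
b·A²c: (-336/1885)·11/24 = -154/1885 ≠ 1/24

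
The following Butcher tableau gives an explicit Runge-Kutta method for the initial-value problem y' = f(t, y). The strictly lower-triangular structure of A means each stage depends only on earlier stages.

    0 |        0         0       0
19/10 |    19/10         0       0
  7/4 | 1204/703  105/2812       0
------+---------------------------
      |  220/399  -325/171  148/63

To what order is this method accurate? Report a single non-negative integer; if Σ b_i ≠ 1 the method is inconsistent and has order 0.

b = (220/399, -325/171, 148/63)
c = (0, 19/10, 7/4)
Ac = (0, 0, 21/296)
Σ b_i: 220/399·1 + (-325/171)·1 + 148/63·1 = 1 ✓
b·c: (-325/171)·19/10 + 148/63·7/4 = 1/2 ✓
b·c²: (-325/171)·361/100 + 148/63·49/16 = 1/3 ✓
b·Ac: 148/63·21/296 = 1/6 ✓; 3 stages ⇒ order 3.

3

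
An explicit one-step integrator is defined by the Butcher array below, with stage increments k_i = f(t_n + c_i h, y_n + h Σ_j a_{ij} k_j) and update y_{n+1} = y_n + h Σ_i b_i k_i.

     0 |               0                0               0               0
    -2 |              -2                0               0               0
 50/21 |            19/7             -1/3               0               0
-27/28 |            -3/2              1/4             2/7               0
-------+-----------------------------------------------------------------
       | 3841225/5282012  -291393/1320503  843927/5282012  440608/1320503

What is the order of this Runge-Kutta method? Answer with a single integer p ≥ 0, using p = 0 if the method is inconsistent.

3

b = (3841225/5282012, -291393/1320503, 843927/5282012, 440608/1320503)
c = (0, -2, 50/21, -27/28)
Ac = (0, 0, 2/3, 53/294)
Σ b_i: 3841225/5282012·1 + (-291393/1320503)·1 + 843927/5282012·1 + 440608/1320503·1 = 1 ✓
b·c: (-291393/1320503)·(-2) + 843927/5282012·50/21 + 440608/1320503·(-27/28) = 1/2 ✓
b·c²: (-291393/1320503)·4 + 843927/5282012·2500/441 + 440608/1320503·729/784 = 1/3 ✓
b·Ac: 843927/5282012·2/3 + 440608/1320503·53/294 = 1/6 ✓
b·c³: (-291393/1320503)·(-8) + 843927/5282012·125000/9261 + 440608/1320503·(-19683/21952) = 602758337/166383378 ≠ 1/4 ⇒ order 3.
b·(c∘Ac): 843927/5282012·100/63 + 440608/1320503·(-477/2744) = 5424281/27730563 ≠ 1/8
b·Ac²: 843927/5282012·(-4/3) + 440608/1320503·8087/3087 = 54995837/83191689 ≠ 1/12
b·A²c: 440608/1320503·4/21 = 251776/3961509 ≠ 1/24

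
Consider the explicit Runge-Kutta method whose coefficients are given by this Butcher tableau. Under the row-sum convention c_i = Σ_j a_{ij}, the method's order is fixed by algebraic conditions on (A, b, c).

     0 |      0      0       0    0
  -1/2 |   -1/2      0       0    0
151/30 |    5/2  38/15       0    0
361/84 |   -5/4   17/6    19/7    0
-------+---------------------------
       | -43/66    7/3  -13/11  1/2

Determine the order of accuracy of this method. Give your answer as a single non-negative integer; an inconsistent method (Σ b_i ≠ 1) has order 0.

b = (-43/66, 7/3, -13/11, 1/2)
c = (0, -1/2, 151/30, 361/84)
Ac = (0, 0, -19/15, 5143/420)
Σ b_i: (-43/66)·1 + 7/3·1 + (-13/11)·1 + 1/2·1 = 1 ✓
b·c: 7/3·(-1/2) + (-13/11)·151/30 + 1/2·361/84 = -45889/9240 ≠ 1/2 ⇒ order 1.

1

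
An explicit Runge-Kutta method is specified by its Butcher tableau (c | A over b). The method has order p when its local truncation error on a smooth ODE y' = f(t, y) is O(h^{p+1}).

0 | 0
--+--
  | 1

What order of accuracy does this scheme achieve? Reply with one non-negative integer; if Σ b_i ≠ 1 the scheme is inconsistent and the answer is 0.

b = (1)
c = (0)
Σ b_i: 1·1 = 1 ✓; 1 stage ⇒ order 1.

1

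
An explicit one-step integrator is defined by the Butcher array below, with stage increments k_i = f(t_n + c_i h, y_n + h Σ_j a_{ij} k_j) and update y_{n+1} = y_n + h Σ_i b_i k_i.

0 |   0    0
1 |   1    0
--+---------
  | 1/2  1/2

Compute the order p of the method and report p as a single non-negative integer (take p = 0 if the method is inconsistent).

b = (1/2, 1/2)
c = (0, 1)
Σ b_i: 1/2·1 + 1/2·1 = 1 ✓
b·c: 1/2·1 = 1/2 ✓; 2 stages ⇒ order 2.

2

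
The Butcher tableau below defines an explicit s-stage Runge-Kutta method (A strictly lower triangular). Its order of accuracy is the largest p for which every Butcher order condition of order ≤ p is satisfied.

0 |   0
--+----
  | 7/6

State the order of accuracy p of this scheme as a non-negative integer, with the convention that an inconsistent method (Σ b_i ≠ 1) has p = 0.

0

b = (7/6)
c = (0)
Σ b_i: 7/6·1 = 7/6 ≠ 1 ⇒ order 0.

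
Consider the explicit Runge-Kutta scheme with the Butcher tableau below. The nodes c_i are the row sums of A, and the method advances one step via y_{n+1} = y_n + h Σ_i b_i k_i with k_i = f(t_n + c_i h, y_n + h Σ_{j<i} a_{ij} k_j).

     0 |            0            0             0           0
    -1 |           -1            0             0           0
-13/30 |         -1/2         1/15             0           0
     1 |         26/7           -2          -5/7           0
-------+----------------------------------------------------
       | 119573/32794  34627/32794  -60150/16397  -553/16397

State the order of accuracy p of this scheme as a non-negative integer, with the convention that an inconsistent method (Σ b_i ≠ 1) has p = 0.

3

b = (119573/32794, 34627/32794, -60150/16397, -553/16397)
c = (0, -1, -13/30, 1)
Ac = (0, 0, -1/15, 97/42)
Σ b_i: 119573/32794·1 + 34627/32794·1 + (-60150/16397)·1 + (-553/16397)·1 = 1 ✓
b·c: 34627/32794·(-1) + (-60150/16397)·(-13/30) + (-553/16397)·1 = 1/2 ✓
b·c²: 34627/32794·1 + (-60150/16397)·169/900 + (-553/16397)·1 = 1/3 ✓
b·Ac: (-60150/16397)·(-1/15) + (-553/16397)·97/42 = 1/6 ✓
b·c³: 34627/32794·(-1) + (-60150/16397)·(-2197/27000) + (-553/16397)·1 = -2334973/2951460 ≠ 1/4 ⇒ order 3.
b·(c∘Ac): (-60150/16397)·13/450 + (-553/16397)·97/42 = -18089/98382 ≠ 1/8
b·Ac²: (-60150/16397)·1/15 + (-553/16397)·(-2689/1260) = -509369/2951460 ≠ 1/12
b·A²c: (-553/16397)·1/21 = -79/49191 ≠ 1/24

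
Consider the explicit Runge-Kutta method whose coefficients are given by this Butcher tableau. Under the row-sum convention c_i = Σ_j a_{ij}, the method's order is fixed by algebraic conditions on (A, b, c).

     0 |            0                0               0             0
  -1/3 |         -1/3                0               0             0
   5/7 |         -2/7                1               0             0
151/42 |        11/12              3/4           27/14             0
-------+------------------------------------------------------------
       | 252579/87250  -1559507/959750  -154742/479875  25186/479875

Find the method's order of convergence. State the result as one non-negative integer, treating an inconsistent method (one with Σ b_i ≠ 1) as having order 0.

b = (252579/87250, -1559507/959750, -154742/479875, 25186/479875)
c = (0, -1/3, 5/7, 151/42)
Ac = (0, 0, -1/3, 221/196)
Σ b_i: 252579/87250·1 + (-1559507/959750)·1 + (-154742/479875)·1 + 25186/479875·1 = 1 ✓
b·c: (-1559507/959750)·(-1/3) + (-154742/479875)·5/7 + 25186/479875·151/42 = 1/2 ✓
b·c²: (-1559507/959750)·1/9 + (-154742/479875)·25/49 + 25186/479875·22801/1764 = 1/3 ✓
b·Ac: (-154742/479875)·(-1/3) + 25186/479875·221/196 = 1/6 ✓
b·c³: (-1559507/959750)·(-1/27) + (-154742/479875)·125/343 + 25186/479875·3442951/74088 = 5236597/2198700 ≠ 1/4 ⇒ order 3.
b·(c∘Ac): (-154742/479875)·(-5/21) + 25186/479875·33371/8232 = 1061017/3664500 ≠ 1/8
b·Ac²: (-154742/479875)·1/9 + 25186/479875·4393/4116 = 22193/1099350 ≠ 1/12
b·A²c: 25186/479875·(-9/14) = -16191/479875 ≠ 1/24

3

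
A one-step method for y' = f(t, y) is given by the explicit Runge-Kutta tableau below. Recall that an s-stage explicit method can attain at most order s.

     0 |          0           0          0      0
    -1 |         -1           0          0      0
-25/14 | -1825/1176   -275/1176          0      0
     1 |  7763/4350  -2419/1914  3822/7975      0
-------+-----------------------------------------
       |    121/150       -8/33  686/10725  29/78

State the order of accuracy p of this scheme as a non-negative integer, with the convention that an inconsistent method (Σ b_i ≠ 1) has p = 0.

b = (121/150, -8/33, 686/10725, 29/78)
c = (0, -1, -25/14, 1)
Ac = (0, 0, 275/1176, 71/174)
Σ b_i: 121/150·1 + (-8/33)·1 + 686/10725·1 + 29/78·1 = 1 ✓
b·c: (-8/33)·(-1) + 686/10725·(-25/14) + 29/78·1 = 1/2 ✓
b·c²: (-8/33)·1 + 686/10725·625/196 + 29/78·1 = 1/3 ✓
b·Ac: 686/10725·275/1176 + 29/78·71/174 = 1/6 ✓
b·c³: (-8/33)·(-1) + 686/10725·(-15625/2744) + 29/78·1 = 1/4 ✓
b·(c∘Ac): 686/10725·(-6875/16464) + 29/78·71/174 = 1/8 ✓
b·Ac²: 686/10725·(-275/1176) + 29/78·23/87 = 1/12 ✓
b·A²c: 29/78·13/116 = 1/24 ✓; 4 stages ⇒ order 4.

4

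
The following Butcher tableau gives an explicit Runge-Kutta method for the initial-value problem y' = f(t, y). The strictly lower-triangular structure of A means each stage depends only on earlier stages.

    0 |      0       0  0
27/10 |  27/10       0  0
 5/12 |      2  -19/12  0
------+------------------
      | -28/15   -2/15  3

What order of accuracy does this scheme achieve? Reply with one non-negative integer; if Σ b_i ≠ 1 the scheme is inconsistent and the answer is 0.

b = (-28/15, -2/15, 3)
c = (0, 27/10, 5/12)
Ac = (0, 0, -171/40)
Σ b_i: (-28/15)·1 + (-2/15)·1 + 3·1 = 1 ✓
b·c: (-2/15)·27/10 + 3·5/12 = 89/100 ≠ 1/2 ⇒ order 1.

1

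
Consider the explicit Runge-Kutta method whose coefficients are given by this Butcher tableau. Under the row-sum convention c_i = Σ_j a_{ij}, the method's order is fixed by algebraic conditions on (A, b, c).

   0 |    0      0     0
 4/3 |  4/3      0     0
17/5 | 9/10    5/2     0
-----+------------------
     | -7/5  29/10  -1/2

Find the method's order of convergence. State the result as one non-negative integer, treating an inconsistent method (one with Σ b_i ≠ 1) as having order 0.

1

b = (-7/5, 29/10, -1/2)
c = (0, 4/3, 17/5)
Ac = (0, 0, 10/3)
Σ b_i: (-7/5)·1 + 29/10·1 + (-1/2)·1 = 1 ✓
b·c: 29/10·4/3 + (-1/2)·17/5 = 13/6 ≠ 1/2 ⇒ order 1.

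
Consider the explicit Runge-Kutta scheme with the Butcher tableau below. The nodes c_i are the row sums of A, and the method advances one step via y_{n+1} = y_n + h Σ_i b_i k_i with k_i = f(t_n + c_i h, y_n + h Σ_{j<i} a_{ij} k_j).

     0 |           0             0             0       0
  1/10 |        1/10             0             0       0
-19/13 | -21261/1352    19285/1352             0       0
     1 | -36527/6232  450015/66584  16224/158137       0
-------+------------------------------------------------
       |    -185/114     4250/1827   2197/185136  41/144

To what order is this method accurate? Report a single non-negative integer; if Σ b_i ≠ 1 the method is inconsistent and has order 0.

b = (-185/114, 4250/1827, 2197/185136, 41/144)
c = (0, 1/10, -19/13, 1)
Ac = (0, 0, 3857/2704, 345/656)
Σ b_i: (-185/114)·1 + 4250/1827·1 + 2197/185136·1 + 41/144·1 = 1 ✓
b·c: 4250/1827·1/10 + 2197/185136·(-19/13) + 41/144·1 = 1/2 ✓
b·c²: 4250/1827·1/100 + 2197/185136·361/169 + 41/144·1 = 1/3 ✓
b·Ac: 2197/185136·3857/2704 + 41/144·345/656 = 1/6 ✓
b·c³: 4250/1827·1/1000 + 2197/185136·(-6859/2197) + 41/144·1 = 1/4 ✓
b·(c∘Ac): 2197/185136·(-73283/35152) + 41/144·345/656 = 1/8 ✓
b·Ac²: 2197/185136·3857/27040 + 41/144·1881/6560 = 1/12 ✓
b·A²c: 41/144·6/41 = 1/24 ✓; 4 stages ⇒ order 4.

4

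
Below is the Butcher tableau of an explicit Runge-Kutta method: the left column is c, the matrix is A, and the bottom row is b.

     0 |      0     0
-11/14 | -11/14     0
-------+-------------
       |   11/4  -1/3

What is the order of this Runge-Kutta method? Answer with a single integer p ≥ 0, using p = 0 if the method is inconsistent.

0

b = (11/4, -1/3)
c = (0, -11/14)
Σ b_i: 11/4·1 + (-1/3)·1 = 29/12 ≠ 1 ⇒ order 0.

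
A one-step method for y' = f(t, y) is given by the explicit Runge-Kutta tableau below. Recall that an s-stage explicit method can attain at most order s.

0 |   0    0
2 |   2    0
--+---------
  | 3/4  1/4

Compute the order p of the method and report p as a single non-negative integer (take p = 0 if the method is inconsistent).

b = (3/4, 1/4)
c = (0, 2)
Σ b_i: 3/4·1 + 1/4·1 = 1 ✓
b·c: 1/4·2 = 1/2 ✓; 2 stages ⇒ order 2.

2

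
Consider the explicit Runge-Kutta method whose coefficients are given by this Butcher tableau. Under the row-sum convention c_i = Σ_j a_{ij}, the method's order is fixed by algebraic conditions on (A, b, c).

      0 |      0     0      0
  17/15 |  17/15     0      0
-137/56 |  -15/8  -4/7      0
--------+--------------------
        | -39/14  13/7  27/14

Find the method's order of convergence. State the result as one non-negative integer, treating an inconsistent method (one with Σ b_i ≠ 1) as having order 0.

1

b = (-39/14, 13/7, 27/14)
c = (0, 17/15, -137/56)
Ac = (0, 0, -68/105)
Σ b_i: (-39/14)·1 + 13/7·1 + 27/14·1 = 1 ✓
b·c: 13/7·17/15 + 27/14·(-137/56) = -30733/11760 ≠ 1/2 ⇒ order 1.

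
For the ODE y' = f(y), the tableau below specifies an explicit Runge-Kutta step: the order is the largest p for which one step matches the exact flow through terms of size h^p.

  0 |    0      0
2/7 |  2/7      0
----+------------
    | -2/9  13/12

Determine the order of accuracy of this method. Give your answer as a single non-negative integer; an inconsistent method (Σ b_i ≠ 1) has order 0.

b = (-2/9, 13/12)
c = (0, 2/7)
Σ b_i: (-2/9)·1 + 13/12·1 = 31/36 ≠ 1 ⇒ order 0.

0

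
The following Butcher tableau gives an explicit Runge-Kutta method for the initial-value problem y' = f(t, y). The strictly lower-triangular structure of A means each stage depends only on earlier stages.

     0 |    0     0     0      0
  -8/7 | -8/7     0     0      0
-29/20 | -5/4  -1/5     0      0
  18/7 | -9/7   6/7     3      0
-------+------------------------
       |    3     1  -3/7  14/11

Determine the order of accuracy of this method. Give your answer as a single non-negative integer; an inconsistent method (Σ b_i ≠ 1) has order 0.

b = (3, 1, -3/7, 14/11)
c = (0, -8/7, -29/20, 18/7)
Ac = (0, 0, 8/35, -5223/980)
Σ b_i: 3·1 + 1·1 + (-3/7)·1 + 14/11·1 = 373/77 ≠ 1 ⇒ order 0.

0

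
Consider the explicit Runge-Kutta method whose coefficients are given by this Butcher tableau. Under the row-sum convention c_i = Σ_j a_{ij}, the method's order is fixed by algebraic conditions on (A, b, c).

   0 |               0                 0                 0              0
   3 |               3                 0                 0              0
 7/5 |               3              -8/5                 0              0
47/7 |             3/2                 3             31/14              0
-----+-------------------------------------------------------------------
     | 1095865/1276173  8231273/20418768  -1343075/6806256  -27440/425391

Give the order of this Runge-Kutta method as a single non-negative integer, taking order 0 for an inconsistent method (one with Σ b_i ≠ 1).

b = (1095865/1276173, 8231273/20418768, -1343075/6806256, -27440/425391)
c = (0, 3, 7/5, 47/7)
Ac = (0, 0, -24/5, 121/10)
Σ b_i: 1095865/1276173·1 + 8231273/20418768·1 + (-1343075/6806256)·1 + (-27440/425391)·1 = 1 ✓
b·c: 8231273/20418768·3 + (-1343075/6806256)·7/5 + (-27440/425391)·47/7 = 1/2 ✓
b·c²: 8231273/20418768·9 + (-1343075/6806256)·49/25 + (-27440/425391)·2209/49 = 1/3 ✓
b·Ac: (-1343075/6806256)·(-24/5) + (-27440/425391)·121/10 = 1/6 ✓
b·c³: 8231273/20418768·27 + (-1343075/6806256)·343/125 + (-27440/425391)·103823/343 = -39060863/4253910 ≠ 1/4 ⇒ order 3.
b·(c∘Ac): (-1343075/6806256)·(-168/25) + (-27440/425391)·5687/70 = -3330425/850782 ≠ 1/8
b·Ac²: (-1343075/6806256)·(-72/5) + (-27440/425391)·1567/50 = 3487979/4253910 ≠ 1/12
b·A²c: (-27440/425391)·(-372/35) = 97216/141797 ≠ 1/24

3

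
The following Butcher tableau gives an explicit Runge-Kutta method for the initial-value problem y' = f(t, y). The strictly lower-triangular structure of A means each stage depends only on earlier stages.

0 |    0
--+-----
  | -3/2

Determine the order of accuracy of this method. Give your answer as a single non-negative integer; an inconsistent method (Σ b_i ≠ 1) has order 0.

0

b = (-3/2)
c = (0)
Σ b_i: (-3/2)·1 = -3/2 ≠ 1 ⇒ order 0.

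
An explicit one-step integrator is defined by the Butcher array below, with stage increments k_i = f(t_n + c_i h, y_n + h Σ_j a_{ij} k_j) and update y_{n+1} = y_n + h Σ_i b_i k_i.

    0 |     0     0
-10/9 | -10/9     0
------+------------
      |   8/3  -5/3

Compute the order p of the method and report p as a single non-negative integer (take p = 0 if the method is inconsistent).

b = (8/3, -5/3)
c = (0, -10/9)
Σ b_i: 8/3·1 + (-5/3)·1 = 1 ✓
b·c: (-5/3)·(-10/9) = 50/27 ≠ 1/2 ⇒ order 1.

1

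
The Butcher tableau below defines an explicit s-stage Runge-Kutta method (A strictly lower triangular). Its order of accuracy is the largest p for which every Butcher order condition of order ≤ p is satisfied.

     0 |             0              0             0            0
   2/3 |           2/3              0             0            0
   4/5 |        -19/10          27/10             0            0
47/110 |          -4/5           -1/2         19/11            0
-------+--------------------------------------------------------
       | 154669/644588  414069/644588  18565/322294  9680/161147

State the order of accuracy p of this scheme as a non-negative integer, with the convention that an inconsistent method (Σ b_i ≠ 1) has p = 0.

b = (154669/644588, 414069/644588, 18565/322294, 9680/161147)
c = (0, 2/3, 4/5, 47/110)
Ac = (0, 0, 9/5, 173/165)
Σ b_i: 154669/644588·1 + 414069/644588·1 + 18565/322294·1 + 9680/161147·1 = 1 ✓
b·c: 414069/644588·2/3 + 18565/322294·4/5 + 9680/161147·47/110 = 1/2 ✓
b·c²: 414069/644588·4/9 + 18565/322294·16/25 + 9680/161147·2209/12100 = 1/3 ✓
b·Ac: 18565/322294·9/5 + 9680/161147·173/165 = 1/6 ✓
b·c³: 414069/644588·8/27 + 18565/322294·64/125 + 9680/161147·103823/1331000 = 89544248/398838825 ≠ 1/4 ⇒ order 3.
b·(c∘Ac): 18565/322294·36/25 + 9680/161147·8131/18150 = 53110/483441 ≠ 1/8
b·Ac²: 18565/322294·6/5 + 9680/161147·2186/2475 = 885991/7251615 ≠ 1/12
b·A²c: 9680/161147·171/55 = 30096/161147 ≠ 1/24

3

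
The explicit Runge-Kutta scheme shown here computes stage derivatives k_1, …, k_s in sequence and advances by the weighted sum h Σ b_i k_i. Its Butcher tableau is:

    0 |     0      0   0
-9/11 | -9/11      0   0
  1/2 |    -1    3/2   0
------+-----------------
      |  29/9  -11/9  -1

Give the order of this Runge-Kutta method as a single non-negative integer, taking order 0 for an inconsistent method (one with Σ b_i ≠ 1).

2

b = (29/9, -11/9, -1)
c = (0, -9/11, 1/2)
Ac = (0, 0, -27/22)
Σ b_i: 29/9·1 + (-11/9)·1 + (-1)·1 = 1 ✓
b·c: (-11/9)·(-9/11) + (-1)·1/2 = 1/2 ✓
b·c²: (-11/9)·81/121 + (-1)·1/4 = -47/44 ≠ 1/3 ⇒ order 2.
b·Ac: (-1)·(-27/22) = 27/22 ≠ 1/6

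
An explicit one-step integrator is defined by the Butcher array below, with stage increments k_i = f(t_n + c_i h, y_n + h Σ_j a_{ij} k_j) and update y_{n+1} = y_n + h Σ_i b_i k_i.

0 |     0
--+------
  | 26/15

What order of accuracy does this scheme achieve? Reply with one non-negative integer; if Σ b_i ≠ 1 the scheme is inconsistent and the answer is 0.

b = (26/15)
c = (0)
Σ b_i: 26/15·1 = 26/15 ≠ 1 ⇒ order 0.

0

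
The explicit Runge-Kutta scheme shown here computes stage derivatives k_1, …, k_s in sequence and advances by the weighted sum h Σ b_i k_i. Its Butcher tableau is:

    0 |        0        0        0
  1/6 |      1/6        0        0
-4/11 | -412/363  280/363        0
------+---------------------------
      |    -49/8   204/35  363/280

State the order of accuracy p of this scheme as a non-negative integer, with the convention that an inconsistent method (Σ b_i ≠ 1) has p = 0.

b = (-49/8, 204/35, 363/280)
c = (0, 1/6, -4/11)
Ac = (0, 0, 140/1089)
Σ b_i: (-49/8)·1 + 204/35·1 + 363/280·1 = 1 ✓
b·c: 204/35·1/6 + 363/280·(-4/11) = 1/2 ✓
b·c²: 204/35·1/36 + 363/280·16/121 = 1/3 ✓
b·Ac: 363/280·140/1089 = 1/6 ✓; 3 stages ⇒ order 3.

3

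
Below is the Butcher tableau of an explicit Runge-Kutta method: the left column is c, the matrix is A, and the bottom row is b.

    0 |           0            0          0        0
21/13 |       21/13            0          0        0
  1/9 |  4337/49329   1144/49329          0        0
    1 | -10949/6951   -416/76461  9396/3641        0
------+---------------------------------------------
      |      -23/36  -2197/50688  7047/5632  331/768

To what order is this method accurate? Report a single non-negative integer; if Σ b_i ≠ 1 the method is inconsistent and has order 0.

b = (-23/36, -2197/50688, 7047/5632, 331/768)
c = (0, 21/13, 1/9, 1)
Ac = (0, 0, 88/2349, 92/331)
Σ b_i: (-23/36)·1 + (-2197/50688)·1 + 7047/5632·1 + 331/768·1 = 1 ✓
b·c: (-2197/50688)·21/13 + 7047/5632·1/9 + 331/768·1 = 1/2 ✓
b·c²: (-2197/50688)·441/169 + 7047/5632·1/81 + 331/768·1 = 1/3 ✓
b·Ac: 7047/5632·88/2349 + 331/768·92/331 = 1/6 ✓
b·c³: (-2197/50688)·9261/2197 + 7047/5632·1/729 + 331/768·1 = 1/4 ✓
b·(c∘Ac): 7047/5632·88/21141 + 331/768·92/331 = 1/8 ✓
b·Ac²: 7047/5632·616/10179 + 331/768·76/4303 = 1/12 ✓
b·A²c: 331/768·32/331 = 1/24 ✓; 4 stages ⇒ order 4.

4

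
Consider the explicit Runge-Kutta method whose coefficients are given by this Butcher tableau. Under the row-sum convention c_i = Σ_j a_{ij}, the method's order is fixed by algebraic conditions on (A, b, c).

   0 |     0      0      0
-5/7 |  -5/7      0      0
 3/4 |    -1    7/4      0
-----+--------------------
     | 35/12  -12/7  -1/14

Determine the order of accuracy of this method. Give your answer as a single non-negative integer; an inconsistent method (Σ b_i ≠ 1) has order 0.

b = (35/12, -12/7, -1/14)
c = (0, -5/7, 3/4)
Ac = (0, 0, -5/4)
Σ b_i: 35/12·1 + (-12/7)·1 + (-1/14)·1 = 95/84 ≠ 1 ⇒ order 0.

0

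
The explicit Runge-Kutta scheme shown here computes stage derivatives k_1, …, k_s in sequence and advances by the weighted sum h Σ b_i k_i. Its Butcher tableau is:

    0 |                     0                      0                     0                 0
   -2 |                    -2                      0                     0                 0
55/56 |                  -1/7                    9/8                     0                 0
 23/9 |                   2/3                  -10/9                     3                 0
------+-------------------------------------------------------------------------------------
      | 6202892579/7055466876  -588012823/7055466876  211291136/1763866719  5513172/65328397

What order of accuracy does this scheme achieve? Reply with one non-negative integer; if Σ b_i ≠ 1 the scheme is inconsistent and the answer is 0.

b = (6202892579/7055466876, -588012823/7055466876, 211291136/1763866719, 5513172/65328397)
c = (0, -2, 55/56, 23/9)
Ac = (0, 0, -9/4, 2605/504)
Σ b_i: 6202892579/7055466876·1 + (-588012823/7055466876)·1 + 211291136/1763866719·1 + 5513172/65328397·1 = 1 ✓
b·c: (-588012823/7055466876)·(-2) + 211291136/1763866719·55/56 + 5513172/65328397·23/9 = 1/2 ✓
b·c²: (-588012823/7055466876)·4 + 211291136/1763866719·3025/3136 + 5513172/65328397·529/81 = 1/3 ✓
b·Ac: 211291136/1763866719·(-9/4) + 5513172/65328397·2605/504 = 1/6 ✓
b·c³: (-588012823/7055466876)·(-8) + 211291136/1763866719·166375/175616 + 5513172/65328397·12167/729 = 243217623304/111123603297 ≠ 1/4 ⇒ order 3.
b·(c∘Ac): 211291136/1763866719·(-495/224) + 5513172/65328397·59915/4536 = 2998569835/3527733438 ≠ 1/8
b·Ac²: 211291136/1763866719·9/2 + 5513172/65328397·(-43765/28224) = 8959875371/21950341392 ≠ 1/12
b·A²c: 5513172/65328397·(-27/4) = -37213911/65328397 ≠ 1/24

3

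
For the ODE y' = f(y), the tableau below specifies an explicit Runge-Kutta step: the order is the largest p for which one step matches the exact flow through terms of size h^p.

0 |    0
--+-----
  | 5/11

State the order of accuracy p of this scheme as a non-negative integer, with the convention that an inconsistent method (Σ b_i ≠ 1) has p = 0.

b = (5/11)
c = (0)
Σ b_i: 5/11·1 = 5/11 ≠ 1 ⇒ order 0.

0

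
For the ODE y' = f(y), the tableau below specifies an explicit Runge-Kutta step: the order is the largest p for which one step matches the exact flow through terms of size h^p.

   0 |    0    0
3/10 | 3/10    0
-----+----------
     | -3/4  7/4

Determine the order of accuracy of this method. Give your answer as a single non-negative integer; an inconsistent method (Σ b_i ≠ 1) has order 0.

1

b = (-3/4, 7/4)
c = (0, 3/10)
Σ b_i: (-3/4)·1 + 7/4·1 = 1 ✓
b·c: 7/4·3/10 = 21/40 ≠ 1/2 ⇒ order 1.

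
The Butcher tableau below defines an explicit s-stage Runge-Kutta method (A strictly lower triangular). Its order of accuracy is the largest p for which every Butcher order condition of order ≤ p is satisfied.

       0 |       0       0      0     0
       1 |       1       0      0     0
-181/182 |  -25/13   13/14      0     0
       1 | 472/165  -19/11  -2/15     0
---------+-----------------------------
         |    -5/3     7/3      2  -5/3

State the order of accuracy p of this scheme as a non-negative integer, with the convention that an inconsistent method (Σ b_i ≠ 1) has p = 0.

b = (-5/3, 7/3, 2, -5/3)
c = (0, 1, -181/182, 1)
Ac = (0, 0, 13/14, -23944/15015)
Σ b_i: (-5/3)·1 + 7/3·1 + 2·1 + (-5/3)·1 = 1 ✓
b·c: 7/3·1 + 2·(-181/182) + (-5/3)·1 = -361/273 ≠ 1/2 ⇒ order 1.

1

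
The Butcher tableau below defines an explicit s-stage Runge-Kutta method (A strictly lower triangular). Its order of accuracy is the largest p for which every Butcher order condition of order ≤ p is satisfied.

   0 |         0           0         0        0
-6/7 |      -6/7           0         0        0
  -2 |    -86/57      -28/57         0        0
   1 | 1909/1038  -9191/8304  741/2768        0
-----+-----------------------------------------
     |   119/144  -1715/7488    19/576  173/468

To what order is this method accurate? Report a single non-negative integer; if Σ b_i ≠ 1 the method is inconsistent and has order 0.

4

b = (119/144, -1715/7488, 19/576, 173/468)
c = (0, -6/7, -2, 1)
Ac = (0, 0, 8/19, 143/346)
Σ b_i: 119/144·1 + (-1715/7488)·1 + 19/576·1 + 173/468·1 = 1 ✓
b·c: (-1715/7488)·(-6/7) + 19/576·(-2) + 173/468·1 = 1/2 ✓
b·c²: (-1715/7488)·36/49 + 19/576·4 + 173/468·1 = 1/3 ✓
b·Ac: 19/576·8/19 + 173/468·143/346 = 1/6 ✓
b·c³: (-1715/7488)·(-216/343) + 19/576·(-8) + 173/468·1 = 1/4 ✓
b·(c∘Ac): 19/576·(-16/19) + 173/468·143/346 = 1/8 ✓
b·Ac²: 19/576·(-48/133) + 173/468·312/1211 = 1/12 ✓
b·A²c: 173/468·39/346 = 1/24 ✓; 4 stages ⇒ order 4.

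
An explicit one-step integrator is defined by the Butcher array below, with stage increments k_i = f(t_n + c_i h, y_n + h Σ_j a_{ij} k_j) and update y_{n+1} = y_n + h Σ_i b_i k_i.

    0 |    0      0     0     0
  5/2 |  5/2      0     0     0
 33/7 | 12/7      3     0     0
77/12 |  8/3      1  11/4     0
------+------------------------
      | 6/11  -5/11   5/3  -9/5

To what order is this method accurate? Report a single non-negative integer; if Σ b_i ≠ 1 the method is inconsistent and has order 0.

0

b = (6/11, -5/11, 5/3, -9/5)
c = (0, 5/2, 33/7, 77/12)
Ac = (0, 0, 15/2, 433/28)
Σ b_i: 6/11·1 + (-5/11)·1 + 5/3·1 + (-9/5)·1 = -7/165 ≠ 1 ⇒ order 0.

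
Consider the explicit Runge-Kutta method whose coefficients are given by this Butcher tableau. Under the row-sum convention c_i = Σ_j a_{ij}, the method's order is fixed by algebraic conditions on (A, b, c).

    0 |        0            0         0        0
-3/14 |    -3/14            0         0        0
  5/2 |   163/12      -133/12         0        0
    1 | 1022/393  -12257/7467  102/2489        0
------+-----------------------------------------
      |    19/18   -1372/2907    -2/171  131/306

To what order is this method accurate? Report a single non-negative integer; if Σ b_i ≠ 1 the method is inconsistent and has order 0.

4

b = (19/18, -1372/2907, -2/171, 131/306)
c = (0, -3/14, 5/2, 1)
Ac = (0, 0, 19/8, 119/262)
Σ b_i: 19/18·1 + (-1372/2907)·1 + (-2/171)·1 + 131/306·1 = 1 ✓
b·c: (-1372/2907)·(-3/14) + (-2/171)·5/2 + 131/306·1 = 1/2 ✓
b·c²: (-1372/2907)·9/196 + (-2/171)·25/4 + 131/306·1 = 1/3 ✓
b·Ac: (-2/171)·19/8 + 131/306·119/262 = 1/6 ✓
b·c³: (-1372/2907)·(-27/2744) + (-2/171)·125/8 + 131/306·1 = 1/4 ✓
b·(c∘Ac): (-2/171)·95/16 + 131/306·119/262 = 1/8 ✓
b·Ac²: (-2/171)·(-57/112) + 131/306·663/3668 = 1/12 ✓
b·A²c: 131/306·51/524 = 1/24 ✓; 4 stages ⇒ order 4.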